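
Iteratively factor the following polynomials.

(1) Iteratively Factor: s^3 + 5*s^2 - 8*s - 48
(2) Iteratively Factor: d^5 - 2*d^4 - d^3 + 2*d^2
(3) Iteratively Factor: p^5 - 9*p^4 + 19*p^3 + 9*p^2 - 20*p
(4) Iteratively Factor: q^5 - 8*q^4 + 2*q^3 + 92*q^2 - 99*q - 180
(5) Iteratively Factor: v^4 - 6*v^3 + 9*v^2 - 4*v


(1) = (s + 4)*(s^2 + s - 12) = (s - 3)*(s + 4)*(s + 4)
(2) = (d)*(d^4 - 2*d^3 - d^2 + 2*d) = d^2*(d^3 - 2*d^2 - d + 2) = d^2*(d + 1)*(d^2 - 3*d + 2) = d^2*(d - 1)*(d + 1)*(d - 2)
(3) = (p - 1)*(p^4 - 8*p^3 + 11*p^2 + 20*p) = p*(p - 1)*(p^3 - 8*p^2 + 11*p + 20) = p*(p - 1)*(p + 1)*(p^2 - 9*p + 20) = p*(p - 5)*(p - 1)*(p + 1)*(p - 4)
(4) = (q - 4)*(q^4 - 4*q^3 - 14*q^2 + 36*q + 45) = (q - 5)*(q - 4)*(q^3 + q^2 - 9*q - 9) = (q - 5)*(q - 4)*(q + 3)*(q^2 - 2*q - 3) = (q - 5)*(q - 4)*(q - 3)*(q + 3)*(q + 1)
(5) = (v - 4)*(v^3 - 2*v^2 + v) = (v - 4)*(v - 1)*(v^2 - v) = (v - 4)*(v - 1)^2*(v)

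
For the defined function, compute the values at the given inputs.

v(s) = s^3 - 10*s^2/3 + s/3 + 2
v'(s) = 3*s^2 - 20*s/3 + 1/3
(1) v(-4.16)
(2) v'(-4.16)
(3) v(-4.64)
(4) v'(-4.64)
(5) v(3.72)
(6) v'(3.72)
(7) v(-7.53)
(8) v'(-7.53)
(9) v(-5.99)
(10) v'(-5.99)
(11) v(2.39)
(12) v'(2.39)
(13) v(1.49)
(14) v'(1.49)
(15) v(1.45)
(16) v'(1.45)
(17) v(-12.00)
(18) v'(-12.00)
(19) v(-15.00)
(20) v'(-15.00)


(1) = -129.06
(2) = 79.98
(3) = -171.21
(4) = 95.86
(5) = 8.59
(6) = 17.05
(7) = -616.47
(8) = 220.64
(9) = -334.52
(10) = 147.91
(11) = -2.59
(12) = 1.54
(13) = -1.60
(14) = -2.94
(15) = -1.48
(16) = -3.03
(17) = -2210.00
(18) = 512.33
(19) = -4128.00
(20) = 775.33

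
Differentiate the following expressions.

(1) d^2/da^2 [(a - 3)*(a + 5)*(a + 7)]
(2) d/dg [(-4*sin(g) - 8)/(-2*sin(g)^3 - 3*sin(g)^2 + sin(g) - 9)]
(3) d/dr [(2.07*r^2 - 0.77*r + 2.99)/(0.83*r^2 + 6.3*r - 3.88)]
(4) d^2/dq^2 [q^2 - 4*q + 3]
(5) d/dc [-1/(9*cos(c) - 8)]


(1) = 6*a + 18
(2) = 4*(-4*sin(g)^3 - 15*sin(g)^2 - 12*sin(g) + 11)*cos(g)/(2*sin(g)^3 + 3*sin(g)^2 - sin(g) + 9)^2
(3) = (13.6801*r^2 - 21.0266*r - 15.8494)/(0.6889*r^4 + 10.458*r^3 + 33.2492*r^2 - 48.888*r + 15.0544)
(4) = 2
(5) = -9*sin(c)/(9*cos(c) - 8)^2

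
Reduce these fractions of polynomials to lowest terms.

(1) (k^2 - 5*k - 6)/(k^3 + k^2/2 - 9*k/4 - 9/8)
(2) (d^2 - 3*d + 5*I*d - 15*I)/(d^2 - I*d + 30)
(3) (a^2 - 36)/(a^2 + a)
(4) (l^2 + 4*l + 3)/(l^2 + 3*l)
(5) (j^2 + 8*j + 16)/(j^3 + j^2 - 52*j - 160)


(1) = (8*k^2 - 40*k - 48)/(8*k^3 + 4*k^2 - 18*k - 9)
(2) = (d - 3)/(d - 6*I)
(3) = (a^2 - 36)/(a^2 + a)
(4) = (l + 1)/l
(5) = (j + 4)/(j^2 - 3*j - 40)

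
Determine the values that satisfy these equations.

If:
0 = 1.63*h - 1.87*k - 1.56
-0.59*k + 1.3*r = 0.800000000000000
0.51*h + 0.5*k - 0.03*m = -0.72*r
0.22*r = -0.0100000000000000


Then:
h = -0.71
k = -1.46
m = -37.49
r = -0.05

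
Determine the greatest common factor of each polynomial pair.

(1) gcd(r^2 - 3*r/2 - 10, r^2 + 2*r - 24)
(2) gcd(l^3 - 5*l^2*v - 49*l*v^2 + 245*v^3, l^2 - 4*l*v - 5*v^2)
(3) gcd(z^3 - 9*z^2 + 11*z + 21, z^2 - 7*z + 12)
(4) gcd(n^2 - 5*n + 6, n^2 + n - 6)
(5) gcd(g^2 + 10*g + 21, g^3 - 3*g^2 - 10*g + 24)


(1) = r - 4
(2) = -l + 5*v
(3) = z - 3
(4) = gcd((n - 3)*(n - 2), (n - 2)*(n + 3)) = n - 2
(5) = g + 3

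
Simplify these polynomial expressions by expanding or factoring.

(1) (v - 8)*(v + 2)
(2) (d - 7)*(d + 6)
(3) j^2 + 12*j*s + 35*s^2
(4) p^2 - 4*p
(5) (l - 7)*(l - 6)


(1) = v^2 - 6*v - 16
(2) = d^2 - d - 42
(3) = (j + 5*s)*(j + 7*s)
(4) = p*(p - 4)
(5) = l^2 - 13*l + 42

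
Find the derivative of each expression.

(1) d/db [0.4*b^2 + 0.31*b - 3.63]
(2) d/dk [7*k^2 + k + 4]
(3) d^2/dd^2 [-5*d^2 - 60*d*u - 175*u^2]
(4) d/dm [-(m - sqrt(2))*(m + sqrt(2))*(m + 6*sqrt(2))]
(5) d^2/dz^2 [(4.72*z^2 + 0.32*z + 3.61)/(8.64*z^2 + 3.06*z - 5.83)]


(1) = 0.8*b + 0.31
(2) = 14*k + 1
(3) = -10
(4) = -3*m^2 - 12*sqrt(2)*m + 2
(5) = (-201.802752*z^3 + 3043.42272*z^2 + 669.368448*z + 763.557944)/(644.972544*z^6 + 685.283328*z^5 - 1062.916992*z^4 - 896.162616*z^3 + 717.222924*z^2 + 312.018102*z - 198.155287)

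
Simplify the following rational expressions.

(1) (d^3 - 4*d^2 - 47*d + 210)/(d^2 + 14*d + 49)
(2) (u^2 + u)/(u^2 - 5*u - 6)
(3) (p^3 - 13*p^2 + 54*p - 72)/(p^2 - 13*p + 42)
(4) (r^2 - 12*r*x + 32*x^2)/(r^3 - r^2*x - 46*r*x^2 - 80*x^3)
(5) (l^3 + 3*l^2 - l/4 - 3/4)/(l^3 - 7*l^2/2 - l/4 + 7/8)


(1) = (d^2 - 11*d + 30)/(d + 7)
(2) = u/(u - 6)
(3) = (p^2 - 7*p + 12)/(p - 7)
(4) = (r - 4*x)/(r^2 + 7*r*x + 10*x^2)
(5) = (2*l + 6)/(2*l - 7)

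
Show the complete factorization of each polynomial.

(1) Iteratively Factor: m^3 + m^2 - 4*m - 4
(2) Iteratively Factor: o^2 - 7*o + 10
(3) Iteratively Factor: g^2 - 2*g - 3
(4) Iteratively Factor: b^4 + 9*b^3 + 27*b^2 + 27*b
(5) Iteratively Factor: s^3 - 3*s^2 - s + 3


(1) = (m + 2)*(m^2 - m - 2) = (m - 2)*(m + 2)*(m + 1)
(2) = (o - 2)*(o - 5)
(3) = (g - 3)*(g + 1)
(4) = (b)*(b^3 + 9*b^2 + 27*b + 27) = b*(b + 3)*(b^2 + 6*b + 9) = b*(b + 3)^2*(b + 3)
(5) = (s - 1)*(s^2 - 2*s - 3) = (s - 1)*(s + 1)*(s - 3)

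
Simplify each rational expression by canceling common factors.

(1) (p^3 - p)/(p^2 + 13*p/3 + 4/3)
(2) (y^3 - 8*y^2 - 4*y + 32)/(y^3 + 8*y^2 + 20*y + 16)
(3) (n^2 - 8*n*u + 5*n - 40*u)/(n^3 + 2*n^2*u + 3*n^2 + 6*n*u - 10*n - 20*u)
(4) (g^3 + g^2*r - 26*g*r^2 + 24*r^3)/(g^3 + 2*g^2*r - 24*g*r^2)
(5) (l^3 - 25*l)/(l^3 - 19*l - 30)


(1) = (3*p^3 - 3*p)/(3*p^2 + 13*p + 4)
(2) = (y^2 - 10*y + 16)/(y^2 + 6*y + 8)
(3) = (n - 8*u)/(n^2 + 2*n*u - 2*n - 4*u)
(4) = (g - r)/g
(5) = (l^2 + 5*l)/(l^2 + 5*l + 6)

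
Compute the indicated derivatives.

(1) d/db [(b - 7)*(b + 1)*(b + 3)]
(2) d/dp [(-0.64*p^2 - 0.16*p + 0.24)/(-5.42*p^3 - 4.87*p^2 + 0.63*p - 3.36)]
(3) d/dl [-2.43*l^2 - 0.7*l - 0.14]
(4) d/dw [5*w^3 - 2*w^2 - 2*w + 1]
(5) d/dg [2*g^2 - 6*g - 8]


(1) = 3*b^2 - 6*b - 25
(2) = (-3.4688*p^4 - 1.7344*p^3 + 2.72*p^2 + 6.6384*p + 0.3864)/(29.3764*p^6 + 52.7908*p^5 + 16.8877*p^4 + 30.2862*p^3 + 33.1233*p^2 - 4.2336*p + 11.2896)
(3) = -4.86*l - 0.7
(4) = 15*w^2 - 4*w - 2
(5) = 4*g - 6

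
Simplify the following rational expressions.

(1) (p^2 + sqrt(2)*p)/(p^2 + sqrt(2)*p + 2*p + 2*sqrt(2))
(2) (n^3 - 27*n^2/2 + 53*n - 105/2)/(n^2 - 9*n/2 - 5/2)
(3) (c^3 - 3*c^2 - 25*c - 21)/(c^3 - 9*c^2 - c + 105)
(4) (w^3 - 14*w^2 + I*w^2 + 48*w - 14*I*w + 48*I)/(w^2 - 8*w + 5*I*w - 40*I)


(1) = p/(p + 2)
(2) = (2*n^2 - 17*n + 21)/(2*n + 1)
(3) = (c + 1)/(c - 5)
(4) = (w^2 + w*(-6 + I) - 6*I)/(w + 5*I)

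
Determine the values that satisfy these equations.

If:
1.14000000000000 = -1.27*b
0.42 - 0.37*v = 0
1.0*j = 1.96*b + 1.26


Then:
b = -0.90
j = -0.50
v = 1.14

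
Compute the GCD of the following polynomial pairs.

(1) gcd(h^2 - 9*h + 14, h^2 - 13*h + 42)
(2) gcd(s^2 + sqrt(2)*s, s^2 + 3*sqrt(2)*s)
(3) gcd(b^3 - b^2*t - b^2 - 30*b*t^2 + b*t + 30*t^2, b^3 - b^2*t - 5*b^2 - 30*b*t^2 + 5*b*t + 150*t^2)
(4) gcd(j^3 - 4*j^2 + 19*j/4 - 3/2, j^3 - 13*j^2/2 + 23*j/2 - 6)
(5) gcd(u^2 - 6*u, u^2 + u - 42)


(1) = gcd((h - 7)*(h - 2), (h - 7)*(h - 6)) = h - 7
(2) = gcd(s*(s + sqrt(2)), s*(s + 3*sqrt(2))) = s
(3) = gcd((b - 1)*(b - 6*t)*(b + 5*t), (b - 5)*(b - 6*t)*(b + 5*t)) = -b^2 + b*t + 30*t^2
(4) = j - 3/2
(5) = u - 6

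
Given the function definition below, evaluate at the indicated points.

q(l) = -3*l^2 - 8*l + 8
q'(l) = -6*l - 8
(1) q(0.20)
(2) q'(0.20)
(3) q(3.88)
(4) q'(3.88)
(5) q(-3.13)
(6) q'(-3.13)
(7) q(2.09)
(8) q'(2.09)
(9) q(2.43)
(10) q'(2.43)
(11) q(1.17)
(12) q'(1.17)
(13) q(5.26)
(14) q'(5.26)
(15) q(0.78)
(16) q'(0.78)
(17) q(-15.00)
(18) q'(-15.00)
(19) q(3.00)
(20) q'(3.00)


(1) = 6.28
(2) = -9.20
(3) = -68.20
(4) = -31.28
(5) = 3.65
(6) = 10.78
(7) = -21.82
(8) = -20.54
(9) = -29.15
(10) = -22.58
(11) = -5.47
(12) = -15.02
(13) = -117.08
(14) = -39.56
(15) = -0.07
(16) = -12.68
(17) = -547.00
(18) = 82.00
(19) = -43.00
(20) = -26.00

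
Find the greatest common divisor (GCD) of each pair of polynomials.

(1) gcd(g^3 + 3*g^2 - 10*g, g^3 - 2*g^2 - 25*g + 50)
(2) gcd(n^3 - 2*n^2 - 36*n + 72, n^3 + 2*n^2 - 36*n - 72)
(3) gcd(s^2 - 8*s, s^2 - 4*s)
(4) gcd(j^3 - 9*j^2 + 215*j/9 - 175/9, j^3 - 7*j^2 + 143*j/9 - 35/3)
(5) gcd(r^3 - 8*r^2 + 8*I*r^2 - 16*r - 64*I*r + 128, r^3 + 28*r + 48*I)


(1) = gcd(g*(g - 2)*(g + 5), (g - 5)*(g - 2)*(g + 5)) = g^2 + 3*g - 10
(2) = n^2 - 36
(3) = s
(4) = j^2 - 4*j + 35/9
(5) = r + 4*I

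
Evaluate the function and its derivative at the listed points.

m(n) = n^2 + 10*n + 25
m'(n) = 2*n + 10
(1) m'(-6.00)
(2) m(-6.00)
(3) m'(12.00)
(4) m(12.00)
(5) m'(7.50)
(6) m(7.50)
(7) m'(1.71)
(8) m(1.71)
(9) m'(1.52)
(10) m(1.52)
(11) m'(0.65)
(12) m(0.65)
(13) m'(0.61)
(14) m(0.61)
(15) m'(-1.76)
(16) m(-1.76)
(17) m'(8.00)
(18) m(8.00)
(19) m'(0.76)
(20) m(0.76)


(1) = -2.00
(2) = 1.00
(3) = 34.00
(4) = 289.00
(5) = 25.00
(6) = 156.25
(7) = 13.42
(8) = 45.02
(9) = 13.04
(10) = 42.51
(11) = 11.30
(12) = 31.92
(13) = 11.22
(14) = 31.47
(15) = 6.48
(16) = 10.50
(17) = 26.00
(18) = 169.00
(19) = 11.52
(20) = 33.18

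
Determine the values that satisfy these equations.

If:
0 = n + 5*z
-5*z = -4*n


Then:
n = 0
z = 0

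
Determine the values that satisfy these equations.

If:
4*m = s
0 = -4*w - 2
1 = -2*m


Then:
m = -1/2
s = -2
w = -1/2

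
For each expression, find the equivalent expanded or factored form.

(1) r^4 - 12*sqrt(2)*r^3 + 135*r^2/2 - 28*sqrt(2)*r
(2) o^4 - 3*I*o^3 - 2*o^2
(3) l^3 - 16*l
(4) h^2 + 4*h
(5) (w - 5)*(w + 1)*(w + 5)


(1) = r*(r - 8*sqrt(2))*(r - 7*sqrt(2)/2)*(r - sqrt(2)/2)
(2) = o^2*(o - 2*I)*(o - I)
(3) = l*(l - 4)*(l + 4)
(4) = h*(h + 4)
(5) = w^3 + w^2 - 25*w - 25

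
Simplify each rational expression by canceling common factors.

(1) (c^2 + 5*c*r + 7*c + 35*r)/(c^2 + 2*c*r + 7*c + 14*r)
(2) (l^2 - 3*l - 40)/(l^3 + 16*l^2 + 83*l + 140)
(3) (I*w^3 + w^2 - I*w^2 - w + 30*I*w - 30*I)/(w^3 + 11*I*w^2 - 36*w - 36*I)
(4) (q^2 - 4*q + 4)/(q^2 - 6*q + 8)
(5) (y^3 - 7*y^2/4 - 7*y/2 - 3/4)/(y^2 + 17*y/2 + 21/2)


(1) = (c + 5*r)/(c + 2*r)
(2) = (l - 8)/(l^2 + 11*l + 28)
(3) = (I*w^3 + w^2*(1 - I) + w*(-1 + 30*I) - 30*I)/(w^3 + 11*I*w^2 - 36*w - 36*I)
(4) = (q - 2)/(q - 4)
(5) = (4*y^3 - 7*y^2 - 14*y - 3)/(4*y^2 + 34*y + 42)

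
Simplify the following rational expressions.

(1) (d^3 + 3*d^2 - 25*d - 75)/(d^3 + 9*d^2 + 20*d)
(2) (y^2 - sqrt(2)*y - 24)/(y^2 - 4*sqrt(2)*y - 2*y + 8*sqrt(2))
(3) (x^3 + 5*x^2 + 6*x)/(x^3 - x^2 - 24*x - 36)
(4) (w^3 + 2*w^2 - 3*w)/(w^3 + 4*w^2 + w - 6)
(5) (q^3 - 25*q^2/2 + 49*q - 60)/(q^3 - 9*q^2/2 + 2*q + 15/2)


(1) = (d^2 - 2*d - 15)/(d^2 + 4*d)
(2) = (y + 3*sqrt(2))/(y - 2)
(3) = x/(x - 6)
(4) = w/(w + 2)
(5) = (q^2 - 10*q + 24)/(q^2 - 2*q - 3)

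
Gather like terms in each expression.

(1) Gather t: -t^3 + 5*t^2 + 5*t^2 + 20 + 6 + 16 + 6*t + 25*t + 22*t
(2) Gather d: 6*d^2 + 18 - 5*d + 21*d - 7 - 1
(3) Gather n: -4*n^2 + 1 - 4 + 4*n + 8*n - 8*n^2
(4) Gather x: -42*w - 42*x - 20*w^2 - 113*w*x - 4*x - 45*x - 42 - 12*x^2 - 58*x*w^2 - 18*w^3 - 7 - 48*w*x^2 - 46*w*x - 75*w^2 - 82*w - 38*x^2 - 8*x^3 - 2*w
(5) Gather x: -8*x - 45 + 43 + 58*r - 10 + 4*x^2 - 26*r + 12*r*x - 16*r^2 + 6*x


(1) = -t^3 + 10*t^2 + 53*t + 42
(2) = 6*d^2 + 16*d + 10
(3) = -12*n^2 + 12*n - 3
(4) = -18*w^3 - 95*w^2 - 126*w - 8*x^3 + x^2*(-48*w - 50) + x*(-58*w^2 - 159*w - 91) - 49
(5) = -16*r^2 + 32*r + 4*x^2 + x*(12*r - 2) - 12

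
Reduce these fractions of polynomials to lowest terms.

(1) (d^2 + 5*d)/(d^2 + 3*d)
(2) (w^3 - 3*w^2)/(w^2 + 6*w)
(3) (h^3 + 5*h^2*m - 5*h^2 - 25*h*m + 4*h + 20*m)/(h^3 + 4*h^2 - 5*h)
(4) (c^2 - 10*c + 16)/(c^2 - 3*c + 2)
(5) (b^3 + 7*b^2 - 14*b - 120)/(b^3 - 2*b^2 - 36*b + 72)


(1) = (d + 5)/(d + 3)
(2) = (w^2 - 3*w)/(w + 6)
(3) = (h^2 + 5*h*m - 4*h - 20*m)/(h^2 + 5*h)
(4) = (c - 8)/(c - 1)
(5) = (b^2 + b - 20)/(b^2 - 8*b + 12)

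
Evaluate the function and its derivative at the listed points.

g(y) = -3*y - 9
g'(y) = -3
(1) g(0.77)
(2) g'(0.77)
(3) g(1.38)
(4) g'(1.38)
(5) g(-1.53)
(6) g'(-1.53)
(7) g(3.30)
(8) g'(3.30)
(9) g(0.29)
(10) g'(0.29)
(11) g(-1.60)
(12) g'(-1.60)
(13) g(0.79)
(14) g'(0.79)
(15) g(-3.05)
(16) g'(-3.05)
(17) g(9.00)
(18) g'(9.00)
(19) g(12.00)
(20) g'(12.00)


(1) = -11.31
(2) = -3.00
(3) = -13.14
(4) = -3.00
(5) = -4.41
(6) = -3.00
(7) = -18.90
(8) = -3.00
(9) = -9.87
(10) = -3.00
(11) = -4.20
(12) = -3.00
(13) = -11.37
(14) = -3.00
(15) = 0.15
(16) = -3.00
(17) = -36.00
(18) = -3.00
(19) = -45.00
(20) = -3.00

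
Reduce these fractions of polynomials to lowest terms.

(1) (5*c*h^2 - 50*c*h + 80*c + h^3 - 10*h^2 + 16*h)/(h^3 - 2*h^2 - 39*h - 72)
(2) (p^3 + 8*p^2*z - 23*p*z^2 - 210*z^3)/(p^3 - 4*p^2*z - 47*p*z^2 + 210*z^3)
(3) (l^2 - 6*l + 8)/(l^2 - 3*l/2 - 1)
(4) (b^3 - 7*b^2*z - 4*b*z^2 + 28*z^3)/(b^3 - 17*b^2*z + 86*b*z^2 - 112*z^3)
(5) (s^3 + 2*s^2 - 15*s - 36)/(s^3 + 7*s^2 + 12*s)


(1) = (5*c*h - 10*c + h^2 - 2*h)/(h^2 + 6*h + 9)
(2) = (-p - 6*z)/(-p + 6*z)
(3) = (2*l - 8)/(2*l + 1)
(4) = (-b - 2*z)/(-b + 8*z)
(5) = (s^2 - s - 12)/(s^2 + 4*s)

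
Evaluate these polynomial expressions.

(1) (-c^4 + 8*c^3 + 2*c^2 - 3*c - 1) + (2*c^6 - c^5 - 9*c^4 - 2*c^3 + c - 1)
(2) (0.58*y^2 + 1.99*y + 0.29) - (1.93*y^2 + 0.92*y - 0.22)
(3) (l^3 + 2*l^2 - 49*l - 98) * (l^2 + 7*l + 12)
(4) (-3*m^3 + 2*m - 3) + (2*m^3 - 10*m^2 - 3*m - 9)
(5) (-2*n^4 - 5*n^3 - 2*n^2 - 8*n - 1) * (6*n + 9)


(1) = 2*c^6 - c^5 - 10*c^4 + 6*c^3 + 2*c^2 - 2*c - 2
(2) = -1.35*y^2 + 1.07*y + 0.51
(3) = l^5 + 9*l^4 - 23*l^3 - 417*l^2 - 1274*l - 1176
(4) = -m^3 - 10*m^2 - m - 12
(5) = -12*n^5 - 48*n^4 - 57*n^3 - 66*n^2 - 78*n - 9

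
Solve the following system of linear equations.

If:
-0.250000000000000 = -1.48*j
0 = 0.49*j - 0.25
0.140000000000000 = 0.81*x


Then:
No Solution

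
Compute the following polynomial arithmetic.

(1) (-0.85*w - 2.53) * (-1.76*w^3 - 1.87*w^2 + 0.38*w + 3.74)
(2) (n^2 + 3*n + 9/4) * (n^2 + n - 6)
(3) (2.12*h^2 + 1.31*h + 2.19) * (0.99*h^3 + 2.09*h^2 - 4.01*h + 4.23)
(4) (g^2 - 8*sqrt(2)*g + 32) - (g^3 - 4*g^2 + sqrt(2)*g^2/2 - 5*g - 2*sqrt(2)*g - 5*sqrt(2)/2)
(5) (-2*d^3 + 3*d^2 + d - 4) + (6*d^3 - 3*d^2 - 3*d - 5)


(1) = 1.496*w^4 + 6.0423*w^3 + 4.4081*w^2 - 4.1404*w - 9.4622
(2) = n^4 + 4*n^3 - 3*n^2/4 - 63*n/4 - 27/2
(3) = 2.0988*h^5 + 5.7277*h^4 - 3.5952*h^3 + 8.2916*h^2 - 3.2406*h + 9.2637
(4) = -g^3 - sqrt(2)*g^2/2 + 5*g^2 - 6*sqrt(2)*g + 5*g + 5*sqrt(2)/2 + 32
(5) = 4*d^3 - 2*d - 9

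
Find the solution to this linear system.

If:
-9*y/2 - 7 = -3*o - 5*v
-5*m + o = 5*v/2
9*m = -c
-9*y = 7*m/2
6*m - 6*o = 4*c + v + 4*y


Then:
c = -9072/3937
m = 1008/3937
o = 7175/3937
v = 854/3937
y = -392/3937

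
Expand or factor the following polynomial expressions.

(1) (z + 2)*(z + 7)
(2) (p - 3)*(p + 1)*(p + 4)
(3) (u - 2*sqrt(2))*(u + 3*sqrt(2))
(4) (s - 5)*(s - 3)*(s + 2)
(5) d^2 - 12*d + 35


(1) = z^2 + 9*z + 14
(2) = p^3 + 2*p^2 - 11*p - 12
(3) = u^2 + sqrt(2)*u - 12
(4) = s^3 - 6*s^2 - s + 30
(5) = (d - 7)*(d - 5)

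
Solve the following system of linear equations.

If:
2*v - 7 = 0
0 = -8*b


Then:
b = 0
v = 7/2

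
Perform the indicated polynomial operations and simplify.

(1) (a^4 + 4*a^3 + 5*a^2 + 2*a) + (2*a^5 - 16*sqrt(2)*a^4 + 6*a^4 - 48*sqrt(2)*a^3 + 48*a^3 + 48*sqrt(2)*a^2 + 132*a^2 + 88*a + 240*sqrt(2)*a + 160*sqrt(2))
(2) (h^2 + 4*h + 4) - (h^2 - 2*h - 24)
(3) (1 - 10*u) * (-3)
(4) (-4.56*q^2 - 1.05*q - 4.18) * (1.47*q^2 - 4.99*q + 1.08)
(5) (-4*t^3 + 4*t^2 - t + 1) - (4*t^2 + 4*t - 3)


(1) = 2*a^5 - 16*sqrt(2)*a^4 + 7*a^4 - 48*sqrt(2)*a^3 + 52*a^3 + 48*sqrt(2)*a^2 + 137*a^2 + 90*a + 240*sqrt(2)*a + 160*sqrt(2)
(2) = 6*h + 28
(3) = 30*u - 3
(4) = -6.7032*q^4 + 21.2109*q^3 - 5.8299*q^2 + 19.7242*q - 4.5144
(5) = -4*t^3 - 5*t + 4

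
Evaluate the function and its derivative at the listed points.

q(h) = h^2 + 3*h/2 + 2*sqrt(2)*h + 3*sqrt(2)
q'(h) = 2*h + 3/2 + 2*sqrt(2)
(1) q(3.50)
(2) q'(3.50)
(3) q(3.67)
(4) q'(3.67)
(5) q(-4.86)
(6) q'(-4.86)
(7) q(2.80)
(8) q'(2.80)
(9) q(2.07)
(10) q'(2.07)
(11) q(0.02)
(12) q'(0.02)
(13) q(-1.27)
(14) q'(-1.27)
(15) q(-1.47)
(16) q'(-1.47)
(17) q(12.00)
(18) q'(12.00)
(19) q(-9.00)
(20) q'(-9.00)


(1) = 31.64
(2) = 11.33
(3) = 33.60
(4) = 11.67
(5) = 6.83
(6) = -5.39
(7) = 24.20
(8) = 9.93
(9) = 17.49
(10) = 8.47
(11) = 4.33
(12) = 4.37
(13) = 0.36
(14) = 1.79
(15) = 0.04
(16) = 1.39
(17) = 200.18
(18) = 28.33
(19) = 46.29
(20) = -13.67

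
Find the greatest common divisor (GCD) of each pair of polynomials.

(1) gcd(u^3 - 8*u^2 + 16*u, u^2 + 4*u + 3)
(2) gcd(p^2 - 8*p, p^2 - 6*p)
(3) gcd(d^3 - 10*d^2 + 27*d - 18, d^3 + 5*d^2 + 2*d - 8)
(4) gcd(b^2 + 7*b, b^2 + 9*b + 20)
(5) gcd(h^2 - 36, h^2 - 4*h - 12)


(1) = 1
(2) = gcd(p*(p - 8), p*(p - 6)) = p
(3) = d - 1
(4) = 1
(5) = gcd((h - 6)*(h + 6), (h - 6)*(h + 2)) = h - 6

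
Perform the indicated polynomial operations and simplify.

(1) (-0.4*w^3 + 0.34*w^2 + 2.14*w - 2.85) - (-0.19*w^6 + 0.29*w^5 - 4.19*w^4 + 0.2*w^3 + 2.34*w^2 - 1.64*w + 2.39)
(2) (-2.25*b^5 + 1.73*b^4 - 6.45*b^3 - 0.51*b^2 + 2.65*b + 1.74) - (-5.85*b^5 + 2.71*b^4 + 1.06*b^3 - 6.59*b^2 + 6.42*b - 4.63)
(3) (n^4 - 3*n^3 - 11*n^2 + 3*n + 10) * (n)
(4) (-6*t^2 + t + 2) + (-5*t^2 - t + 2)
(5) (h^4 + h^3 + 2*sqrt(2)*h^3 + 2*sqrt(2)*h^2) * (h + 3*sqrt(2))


(1) = 0.19*w^6 - 0.29*w^5 + 4.19*w^4 - 0.6*w^3 - 2.0*w^2 + 3.78*w - 5.24
(2) = 3.6*b^5 - 0.98*b^4 - 7.51*b^3 + 6.08*b^2 - 3.77*b + 6.37
(3) = n^5 - 3*n^4 - 11*n^3 + 3*n^2 + 10*n
(4) = 4 - 11*t^2
(5) = h^5 + h^4 + 5*sqrt(2)*h^4 + 5*sqrt(2)*h^3 + 12*h^3 + 12*h^2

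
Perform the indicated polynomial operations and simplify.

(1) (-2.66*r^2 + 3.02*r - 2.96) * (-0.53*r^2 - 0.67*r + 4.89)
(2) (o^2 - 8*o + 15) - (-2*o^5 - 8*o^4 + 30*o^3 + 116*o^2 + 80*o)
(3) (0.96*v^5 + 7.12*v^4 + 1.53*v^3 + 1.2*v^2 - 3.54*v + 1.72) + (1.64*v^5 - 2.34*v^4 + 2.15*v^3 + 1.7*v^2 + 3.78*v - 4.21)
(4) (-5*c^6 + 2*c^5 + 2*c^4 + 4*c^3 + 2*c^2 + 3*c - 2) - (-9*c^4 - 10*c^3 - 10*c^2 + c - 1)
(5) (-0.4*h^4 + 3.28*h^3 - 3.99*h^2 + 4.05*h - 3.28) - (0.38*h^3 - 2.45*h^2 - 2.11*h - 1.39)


(1) = 1.4098*r^4 + 0.1816*r^3 - 13.462*r^2 + 16.751*r - 14.4744
(2) = 2*o^5 + 8*o^4 - 30*o^3 - 115*o^2 - 88*o + 15
(3) = 2.6*v^5 + 4.78*v^4 + 3.68*v^3 + 2.9*v^2 + 0.24*v - 2.49
(4) = -5*c^6 + 2*c^5 + 11*c^4 + 14*c^3 + 12*c^2 + 2*c - 1
(5) = -0.4*h^4 + 2.9*h^3 - 1.54*h^2 + 6.16*h - 1.89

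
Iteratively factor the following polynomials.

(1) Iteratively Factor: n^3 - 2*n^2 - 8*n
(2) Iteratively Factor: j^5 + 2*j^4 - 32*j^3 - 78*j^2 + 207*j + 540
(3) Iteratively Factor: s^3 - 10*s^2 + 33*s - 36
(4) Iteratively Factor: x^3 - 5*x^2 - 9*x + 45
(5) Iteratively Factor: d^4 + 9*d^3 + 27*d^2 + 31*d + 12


(1) = (n + 2)*(n^2 - 4*n) = n*(n + 2)*(n - 4)
(2) = (j + 3)*(j^4 - j^3 - 29*j^2 + 9*j + 180) = (j + 3)*(j + 4)*(j^3 - 5*j^2 - 9*j + 45) = (j - 5)*(j + 3)*(j + 4)*(j^2 - 9) = (j - 5)*(j + 3)^2*(j + 4)*(j - 3)
(3) = (s - 4)*(s^2 - 6*s + 9) = (s - 4)*(s - 3)*(s - 3)
(4) = (x + 3)*(x^2 - 8*x + 15) = (x - 3)*(x + 3)*(x - 5)
(5) = (d + 1)*(d^3 + 8*d^2 + 19*d + 12) = (d + 1)^2*(d^2 + 7*d + 12) = (d + 1)^2*(d + 4)*(d + 3)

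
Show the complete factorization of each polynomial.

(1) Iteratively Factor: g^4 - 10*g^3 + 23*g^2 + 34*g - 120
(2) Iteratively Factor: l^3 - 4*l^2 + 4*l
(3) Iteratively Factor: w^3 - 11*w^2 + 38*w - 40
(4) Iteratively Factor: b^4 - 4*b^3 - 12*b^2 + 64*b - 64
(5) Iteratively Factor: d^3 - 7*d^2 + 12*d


(1) = (g - 3)*(g^3 - 7*g^2 + 2*g + 40) = (g - 5)*(g - 3)*(g^2 - 2*g - 8) = (g - 5)*(g - 4)*(g - 3)*(g + 2)
(2) = (l - 2)*(l^2 - 2*l) = l*(l - 2)*(l - 2)
(3) = (w - 5)*(w^2 - 6*w + 8) = (w - 5)*(w - 2)*(w - 4)
(4) = (b - 2)*(b^3 - 2*b^2 - 16*b + 32) = (b - 2)^2*(b^2 - 16) = (b - 2)^2*(b + 4)*(b - 4)
(5) = (d - 4)*(d^2 - 3*d) = d*(d - 4)*(d - 3)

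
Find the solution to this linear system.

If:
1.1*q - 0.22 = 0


Then:
q = 0.20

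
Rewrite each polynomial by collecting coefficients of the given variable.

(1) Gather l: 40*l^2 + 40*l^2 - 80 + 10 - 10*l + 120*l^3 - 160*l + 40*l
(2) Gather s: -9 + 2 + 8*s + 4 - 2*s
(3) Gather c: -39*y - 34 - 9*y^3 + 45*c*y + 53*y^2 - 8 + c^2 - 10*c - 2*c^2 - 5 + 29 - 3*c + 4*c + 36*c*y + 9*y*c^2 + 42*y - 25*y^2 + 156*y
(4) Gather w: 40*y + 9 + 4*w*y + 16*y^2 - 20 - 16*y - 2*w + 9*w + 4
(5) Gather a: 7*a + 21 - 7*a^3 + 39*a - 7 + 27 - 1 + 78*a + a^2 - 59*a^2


(1) = 120*l^3 + 80*l^2 - 130*l - 70
(2) = 6*s - 3
(3) = c^2*(9*y - 1) + c*(81*y - 9) - 9*y^3 + 28*y^2 + 159*y - 18
(4) = w*(4*y + 7) + 16*y^2 + 24*y - 7
(5) = -7*a^3 - 58*a^2 + 124*a + 40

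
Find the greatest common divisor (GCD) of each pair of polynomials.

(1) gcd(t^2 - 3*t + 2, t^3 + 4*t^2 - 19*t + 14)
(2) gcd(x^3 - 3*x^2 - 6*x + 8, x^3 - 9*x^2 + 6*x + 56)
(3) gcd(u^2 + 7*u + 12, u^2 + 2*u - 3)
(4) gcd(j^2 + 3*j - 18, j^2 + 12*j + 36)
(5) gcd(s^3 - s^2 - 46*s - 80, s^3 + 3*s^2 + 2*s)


(1) = gcd((t - 2)*(t - 1), (t - 2)*(t - 1)*(t + 7)) = t^2 - 3*t + 2
(2) = x^2 - 2*x - 8
(3) = gcd((u + 3)*(u + 4), (u - 1)*(u + 3)) = u + 3
(4) = j + 6
(5) = gcd((s - 8)*(s + 2)*(s + 5), s*(s + 1)*(s + 2)) = s + 2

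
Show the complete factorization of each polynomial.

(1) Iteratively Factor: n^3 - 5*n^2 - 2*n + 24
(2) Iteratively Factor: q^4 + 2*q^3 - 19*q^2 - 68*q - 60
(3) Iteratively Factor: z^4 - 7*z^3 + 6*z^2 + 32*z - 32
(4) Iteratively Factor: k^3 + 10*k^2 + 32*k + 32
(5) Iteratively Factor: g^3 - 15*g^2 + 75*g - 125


(1) = (n - 4)*(n^2 - n - 6) = (n - 4)*(n - 3)*(n + 2)
(2) = (q - 5)*(q^3 + 7*q^2 + 16*q + 12) = (q - 5)*(q + 2)*(q^2 + 5*q + 6) = (q - 5)*(q + 2)*(q + 3)*(q + 2)
(3) = (z - 4)*(z^3 - 3*z^2 - 6*z + 8) = (z - 4)^2*(z^2 + z - 2) = (z - 4)^2*(z + 2)*(z - 1)
(4) = (k + 2)*(k^2 + 8*k + 16) = (k + 2)*(k + 4)*(k + 4)
(5) = (g - 5)*(g^2 - 10*g + 25) = (g - 5)^2*(g - 5)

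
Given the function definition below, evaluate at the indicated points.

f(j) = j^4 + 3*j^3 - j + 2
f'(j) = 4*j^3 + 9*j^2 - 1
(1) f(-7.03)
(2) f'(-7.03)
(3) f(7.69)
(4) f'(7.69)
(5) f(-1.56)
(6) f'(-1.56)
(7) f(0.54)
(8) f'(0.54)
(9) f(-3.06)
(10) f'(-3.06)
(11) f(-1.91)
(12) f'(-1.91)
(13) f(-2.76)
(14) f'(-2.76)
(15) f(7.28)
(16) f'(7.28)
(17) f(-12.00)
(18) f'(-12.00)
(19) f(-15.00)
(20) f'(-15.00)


(1) = 1409.17
(2) = -945.93
(3) = 4855.66
(4) = 2350.25
(5) = -1.91
(6) = 5.72
(7) = 2.02
(8) = 2.25
(9) = 6.78
(10) = -31.34
(11) = -3.68
(12) = 3.96
(13) = -0.29
(14) = -16.54
(15) = 3961.04
(16) = 2019.30
(17) = 15566.00
(18) = -5617.00
(19) = 40517.00
(20) = -11476.00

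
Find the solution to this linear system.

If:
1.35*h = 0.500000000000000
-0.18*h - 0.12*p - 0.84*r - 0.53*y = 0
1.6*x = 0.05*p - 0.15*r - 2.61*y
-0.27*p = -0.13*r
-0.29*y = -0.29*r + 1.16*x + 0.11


Then:
h = 0.37
p = -0.06
r = -0.13
x = -0.15
y = 0.10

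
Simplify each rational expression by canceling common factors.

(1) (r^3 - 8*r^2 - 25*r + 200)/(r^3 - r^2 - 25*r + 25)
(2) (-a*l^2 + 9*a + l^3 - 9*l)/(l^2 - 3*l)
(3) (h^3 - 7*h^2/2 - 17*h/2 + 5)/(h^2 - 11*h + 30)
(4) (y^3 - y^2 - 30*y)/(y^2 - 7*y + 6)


(1) = (r - 8)/(r - 1)
(2) = (-a*l - 3*a + l^2 + 3*l)/l
(3) = (2*h^2 + 3*h - 2)/(2*h - 12)
(4) = (y^2 + 5*y)/(y - 1)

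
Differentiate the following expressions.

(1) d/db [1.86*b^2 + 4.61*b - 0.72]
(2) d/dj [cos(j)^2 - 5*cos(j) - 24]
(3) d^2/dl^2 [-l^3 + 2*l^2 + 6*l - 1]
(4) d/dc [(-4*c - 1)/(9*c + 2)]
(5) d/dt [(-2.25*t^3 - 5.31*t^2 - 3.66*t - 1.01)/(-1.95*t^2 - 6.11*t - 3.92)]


(1) = 3.72*b + 4.61
(2) = (5 - 2*cos(j))*sin(j)
(3) = 4 - 6*l
(4) = (9*c + 2)^(-2)
(5) = (4.3875*t^4 + 27.495*t^3 + 51.7671*t^2 + 37.6914*t + 8.1761)/(3.8025*t^4 + 23.829*t^3 + 52.6201*t^2 + 47.9024*t + 15.3664)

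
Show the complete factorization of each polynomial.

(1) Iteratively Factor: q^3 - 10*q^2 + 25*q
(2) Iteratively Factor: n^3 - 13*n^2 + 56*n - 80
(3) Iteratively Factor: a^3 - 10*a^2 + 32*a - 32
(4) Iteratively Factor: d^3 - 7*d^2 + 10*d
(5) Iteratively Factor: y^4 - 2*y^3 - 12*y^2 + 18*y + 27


(1) = (q - 5)*(q^2 - 5*q) = (q - 5)^2*(q)
(2) = (n - 4)*(n^2 - 9*n + 20) = (n - 5)*(n - 4)*(n - 4)
(3) = (a - 2)*(a^2 - 8*a + 16) = (a - 4)*(a - 2)*(a - 4)
(4) = (d)*(d^2 - 7*d + 10) = d*(d - 2)*(d - 5)
(5) = (y - 3)*(y^3 + y^2 - 9*y - 9) = (y - 3)*(y + 1)*(y^2 - 9) = (y - 3)*(y + 1)*(y + 3)*(y - 3)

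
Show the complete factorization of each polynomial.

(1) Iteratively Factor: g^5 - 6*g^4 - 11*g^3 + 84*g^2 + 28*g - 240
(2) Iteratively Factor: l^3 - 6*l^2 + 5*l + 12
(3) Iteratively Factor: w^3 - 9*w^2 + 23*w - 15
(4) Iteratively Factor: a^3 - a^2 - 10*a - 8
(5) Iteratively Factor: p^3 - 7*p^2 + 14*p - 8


(1) = (g - 4)*(g^4 - 2*g^3 - 19*g^2 + 8*g + 60) = (g - 4)*(g - 2)*(g^3 - 19*g - 30) = (g - 5)*(g - 4)*(g - 2)*(g^2 + 5*g + 6) = (g - 5)*(g - 4)*(g - 2)*(g + 2)*(g + 3)
(2) = (l - 3)*(l^2 - 3*l - 4) = (l - 4)*(l - 3)*(l + 1)
(3) = (w - 1)*(w^2 - 8*w + 15) = (w - 5)*(w - 1)*(w - 3)
(4) = (a + 2)*(a^2 - 3*a - 4) = (a - 4)*(a + 2)*(a + 1)
(5) = (p - 1)*(p^2 - 6*p + 8) = (p - 2)*(p - 1)*(p - 4)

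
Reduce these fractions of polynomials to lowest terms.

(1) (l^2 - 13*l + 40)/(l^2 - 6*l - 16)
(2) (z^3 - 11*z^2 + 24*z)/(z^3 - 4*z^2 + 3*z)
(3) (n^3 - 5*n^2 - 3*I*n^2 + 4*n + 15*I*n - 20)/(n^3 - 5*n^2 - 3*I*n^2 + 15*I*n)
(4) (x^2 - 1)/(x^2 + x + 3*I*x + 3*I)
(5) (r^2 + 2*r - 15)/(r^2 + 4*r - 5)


(1) = (l - 5)/(l + 2)
(2) = (z - 8)/(z - 1)
(3) = (n^2 - 3*I*n + 4)/(n^2 - 3*I*n)
(4) = (x - 1)/(x + 3*I)
(5) = (r - 3)/(r - 1)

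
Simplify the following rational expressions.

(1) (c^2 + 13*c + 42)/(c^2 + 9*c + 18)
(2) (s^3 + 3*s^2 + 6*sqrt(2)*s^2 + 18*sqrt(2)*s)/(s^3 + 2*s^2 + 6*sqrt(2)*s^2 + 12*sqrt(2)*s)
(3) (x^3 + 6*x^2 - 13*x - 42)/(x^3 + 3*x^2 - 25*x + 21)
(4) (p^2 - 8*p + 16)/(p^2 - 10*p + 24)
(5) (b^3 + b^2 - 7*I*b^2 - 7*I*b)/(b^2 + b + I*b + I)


(1) = (c + 7)/(c + 3)
(2) = (s + 3)/(s + 2)
(3) = (x + 2)/(x - 1)
(4) = (p - 4)/(p - 6)
(5) = (b^2 - 7*I*b)/(b + I)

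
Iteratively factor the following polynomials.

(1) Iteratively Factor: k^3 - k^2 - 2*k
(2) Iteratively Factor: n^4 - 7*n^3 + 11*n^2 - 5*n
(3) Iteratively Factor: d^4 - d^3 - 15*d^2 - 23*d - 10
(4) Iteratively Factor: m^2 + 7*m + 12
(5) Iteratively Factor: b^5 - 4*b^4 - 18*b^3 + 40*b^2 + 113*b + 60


(1) = (k)*(k^2 - k - 2) = k*(k - 2)*(k + 1)
(2) = (n)*(n^3 - 7*n^2 + 11*n - 5) = n*(n - 1)*(n^2 - 6*n + 5) = n*(n - 1)^2*(n - 5)
(3) = (d - 5)*(d^3 + 4*d^2 + 5*d + 2) = (d - 5)*(d + 1)*(d^2 + 3*d + 2) = (d - 5)*(d + 1)*(d + 2)*(d + 1)
(4) = (m + 4)*(m + 3)
(5) = (b - 4)*(b^4 - 18*b^2 - 32*b - 15) = (b - 5)*(b - 4)*(b^3 + 5*b^2 + 7*b + 3) = (b - 5)*(b - 4)*(b + 3)*(b^2 + 2*b + 1) = (b - 5)*(b - 4)*(b + 1)*(b + 3)*(b + 1)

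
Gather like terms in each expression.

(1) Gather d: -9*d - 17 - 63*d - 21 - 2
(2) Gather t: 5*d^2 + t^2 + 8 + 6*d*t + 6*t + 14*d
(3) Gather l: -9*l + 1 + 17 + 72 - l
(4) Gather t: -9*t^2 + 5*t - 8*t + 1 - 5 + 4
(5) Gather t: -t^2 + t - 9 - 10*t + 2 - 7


(1) = -72*d - 40
(2) = 5*d^2 + 14*d + t^2 + t*(6*d + 6) + 8
(3) = 90 - 10*l
(4) = -9*t^2 - 3*t
(5) = -t^2 - 9*t - 14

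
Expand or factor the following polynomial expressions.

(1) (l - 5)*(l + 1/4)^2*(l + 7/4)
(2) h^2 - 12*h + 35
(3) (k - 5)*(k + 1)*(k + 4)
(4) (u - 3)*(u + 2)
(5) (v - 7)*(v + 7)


(1) = l^4 - 11*l^3/4 - 165*l^2/16 - 293*l/64 - 35/64
(2) = (h - 7)*(h - 5)
(3) = k^3 - 21*k - 20
(4) = u^2 - u - 6
(5) = v^2 - 49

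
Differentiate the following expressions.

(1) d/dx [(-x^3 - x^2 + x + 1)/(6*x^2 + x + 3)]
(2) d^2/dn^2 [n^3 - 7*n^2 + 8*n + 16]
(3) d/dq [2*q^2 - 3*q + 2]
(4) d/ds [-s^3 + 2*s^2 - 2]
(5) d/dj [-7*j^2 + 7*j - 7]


(1) = 2*(-3*x^4 - x^3 - 8*x^2 - 9*x + 1)/(36*x^4 + 12*x^3 + 37*x^2 + 6*x + 9)
(2) = 6*n - 14
(3) = 4*q - 3
(4) = s*(4 - 3*s)
(5) = 7 - 14*j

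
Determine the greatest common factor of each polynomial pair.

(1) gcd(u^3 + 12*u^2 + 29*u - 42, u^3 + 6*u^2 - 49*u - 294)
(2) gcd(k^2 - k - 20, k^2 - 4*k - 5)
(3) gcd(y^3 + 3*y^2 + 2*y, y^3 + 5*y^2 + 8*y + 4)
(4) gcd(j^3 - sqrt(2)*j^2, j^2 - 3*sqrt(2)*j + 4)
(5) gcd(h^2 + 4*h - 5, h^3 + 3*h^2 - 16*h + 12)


(1) = u^2 + 13*u + 42
(2) = gcd((k - 5)*(k + 4), (k - 5)*(k + 1)) = k - 5
(3) = gcd(y*(y + 1)*(y + 2), (y + 1)*(y + 2)^2) = y^2 + 3*y + 2
(4) = gcd(j^2*(j - sqrt(2)), (j - 2*sqrt(2))*(j - sqrt(2))) = j - sqrt(2)
(5) = h - 1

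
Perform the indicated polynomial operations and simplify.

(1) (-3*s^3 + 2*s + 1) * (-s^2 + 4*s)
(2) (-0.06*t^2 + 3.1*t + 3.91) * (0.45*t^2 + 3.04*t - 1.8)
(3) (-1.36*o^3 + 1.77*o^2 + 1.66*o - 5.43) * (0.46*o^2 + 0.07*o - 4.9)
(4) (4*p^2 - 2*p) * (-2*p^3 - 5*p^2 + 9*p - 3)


(1) = 3*s^5 - 12*s^4 - 2*s^3 + 7*s^2 + 4*s
(2) = -0.027*t^4 + 1.2126*t^3 + 11.2915*t^2 + 6.3064*t - 7.038
(3) = -0.6256*o^5 + 0.719*o^4 + 7.5515*o^3 - 11.0546*o^2 - 8.5141*o + 26.607
(4) = -8*p^5 - 16*p^4 + 46*p^3 - 30*p^2 + 6*p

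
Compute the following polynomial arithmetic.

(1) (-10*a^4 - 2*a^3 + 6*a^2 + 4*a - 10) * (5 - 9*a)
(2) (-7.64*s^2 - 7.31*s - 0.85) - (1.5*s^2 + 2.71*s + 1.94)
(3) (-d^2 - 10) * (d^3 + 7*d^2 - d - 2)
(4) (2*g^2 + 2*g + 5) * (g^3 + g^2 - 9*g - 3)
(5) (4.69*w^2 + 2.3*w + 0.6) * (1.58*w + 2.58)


(1) = 90*a^5 - 32*a^4 - 64*a^3 - 6*a^2 + 110*a - 50
(2) = -9.14*s^2 - 10.02*s - 2.79
(3) = -d^5 - 7*d^4 - 9*d^3 - 68*d^2 + 10*d + 20
(4) = 2*g^5 + 4*g^4 - 11*g^3 - 19*g^2 - 51*g - 15
(5) = 7.4102*w^3 + 15.7342*w^2 + 6.882*w + 1.548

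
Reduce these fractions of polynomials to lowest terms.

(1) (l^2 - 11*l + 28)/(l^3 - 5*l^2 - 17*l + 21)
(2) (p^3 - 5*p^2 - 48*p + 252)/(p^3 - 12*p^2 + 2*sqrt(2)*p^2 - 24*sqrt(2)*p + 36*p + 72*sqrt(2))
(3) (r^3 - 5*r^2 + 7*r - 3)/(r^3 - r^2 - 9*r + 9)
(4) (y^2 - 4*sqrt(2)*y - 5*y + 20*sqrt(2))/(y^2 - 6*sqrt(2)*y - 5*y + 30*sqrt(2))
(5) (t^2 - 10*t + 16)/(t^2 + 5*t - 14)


(1) = (l - 4)/(l^2 + 2*l - 3)
(2) = (p + 7)/(p + 2*sqrt(2))
(3) = (r - 1)/(r + 3)
(4) = (y - 4*sqrt(2))/(y - 6*sqrt(2))
(5) = (t - 8)/(t + 7)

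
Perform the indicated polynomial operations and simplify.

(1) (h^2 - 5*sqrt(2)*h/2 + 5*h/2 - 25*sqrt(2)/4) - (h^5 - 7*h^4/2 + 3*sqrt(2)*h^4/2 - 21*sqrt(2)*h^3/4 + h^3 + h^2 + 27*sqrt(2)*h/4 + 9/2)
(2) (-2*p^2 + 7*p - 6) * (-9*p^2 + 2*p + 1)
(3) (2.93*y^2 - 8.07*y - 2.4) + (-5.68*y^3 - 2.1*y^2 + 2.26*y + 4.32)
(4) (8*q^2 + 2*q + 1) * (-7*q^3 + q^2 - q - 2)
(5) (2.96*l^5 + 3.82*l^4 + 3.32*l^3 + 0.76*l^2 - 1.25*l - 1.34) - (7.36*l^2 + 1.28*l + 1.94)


(1) = -h^5 - 3*sqrt(2)*h^4/2 + 7*h^4/2 - h^3 + 21*sqrt(2)*h^3/4 - 37*sqrt(2)*h/4 + 5*h/2 - 25*sqrt(2)/4 - 9/2
(2) = 18*p^4 - 67*p^3 + 66*p^2 - 5*p - 6
(3) = -5.68*y^3 + 0.83*y^2 - 5.81*y + 1.92
(4) = -56*q^5 - 6*q^4 - 13*q^3 - 17*q^2 - 5*q - 2
(5) = 2.96*l^5 + 3.82*l^4 + 3.32*l^3 - 6.6*l^2 - 2.53*l - 3.28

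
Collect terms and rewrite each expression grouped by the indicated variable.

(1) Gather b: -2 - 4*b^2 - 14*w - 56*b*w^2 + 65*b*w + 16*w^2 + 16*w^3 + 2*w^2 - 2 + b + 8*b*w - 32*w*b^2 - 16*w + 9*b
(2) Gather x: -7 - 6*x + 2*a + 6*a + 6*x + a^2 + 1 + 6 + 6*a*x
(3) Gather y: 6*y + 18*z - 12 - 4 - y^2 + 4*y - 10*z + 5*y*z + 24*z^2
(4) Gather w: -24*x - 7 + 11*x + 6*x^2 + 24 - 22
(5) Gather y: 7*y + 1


(1) = b^2*(-32*w - 4) + b*(-56*w^2 + 73*w + 10) + 16*w^3 + 18*w^2 - 30*w - 4
(2) = a^2 + 6*a*x + 8*a
(3) = -y^2 + y*(5*z + 10) + 24*z^2 + 8*z - 16
(4) = 6*x^2 - 13*x - 5
(5) = 7*y + 1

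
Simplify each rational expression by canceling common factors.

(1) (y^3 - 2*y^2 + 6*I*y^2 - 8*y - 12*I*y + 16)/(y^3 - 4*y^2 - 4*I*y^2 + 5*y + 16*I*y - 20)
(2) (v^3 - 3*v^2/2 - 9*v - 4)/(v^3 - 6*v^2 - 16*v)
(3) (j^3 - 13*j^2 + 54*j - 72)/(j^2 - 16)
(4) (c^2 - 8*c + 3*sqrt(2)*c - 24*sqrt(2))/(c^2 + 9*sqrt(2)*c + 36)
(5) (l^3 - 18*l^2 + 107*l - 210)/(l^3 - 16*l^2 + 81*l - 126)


(1) = (y^3 + y^2*(-2 + 6*I) + y*(-8 - 12*I) + 16)/(y^3 + y^2*(-4 - 4*I) + y*(5 + 16*I) - 20)
(2) = (2*v^2 - 7*v - 4)/(2*v^2 - 16*v)
(3) = (j^2 - 9*j + 18)/(j + 4)
(4) = (c - 8)/(c + 6*sqrt(2))
(5) = (l - 5)/(l - 3)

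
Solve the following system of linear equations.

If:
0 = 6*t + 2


Then:
t = -1/3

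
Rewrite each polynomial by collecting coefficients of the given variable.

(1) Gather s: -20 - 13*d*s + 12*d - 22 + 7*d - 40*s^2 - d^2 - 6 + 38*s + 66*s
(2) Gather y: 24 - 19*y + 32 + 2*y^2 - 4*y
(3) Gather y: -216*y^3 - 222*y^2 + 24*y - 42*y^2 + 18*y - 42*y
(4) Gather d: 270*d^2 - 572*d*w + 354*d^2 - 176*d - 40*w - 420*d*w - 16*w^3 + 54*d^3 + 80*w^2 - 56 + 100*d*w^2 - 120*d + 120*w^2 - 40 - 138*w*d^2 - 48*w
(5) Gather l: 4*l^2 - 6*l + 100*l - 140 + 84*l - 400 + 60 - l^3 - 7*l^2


(1) = -d^2 + 19*d - 40*s^2 + s*(104 - 13*d) - 48
(2) = 2*y^2 - 23*y + 56
(3) = -216*y^3 - 264*y^2
(4) = 54*d^3 + d^2*(624 - 138*w) + d*(100*w^2 - 992*w - 296) - 16*w^3 + 200*w^2 - 88*w - 96
(5) = -l^3 - 3*l^2 + 178*l - 480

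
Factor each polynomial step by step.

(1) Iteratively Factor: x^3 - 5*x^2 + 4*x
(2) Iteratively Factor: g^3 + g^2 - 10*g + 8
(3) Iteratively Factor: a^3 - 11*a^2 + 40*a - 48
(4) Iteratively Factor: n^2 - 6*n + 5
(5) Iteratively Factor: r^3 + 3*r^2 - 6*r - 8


(1) = (x)*(x^2 - 5*x + 4) = x*(x - 1)*(x - 4)
(2) = (g - 2)*(g^2 + 3*g - 4) = (g - 2)*(g + 4)*(g - 1)
(3) = (a - 4)*(a^2 - 7*a + 12) = (a - 4)^2*(a - 3)
(4) = (n - 5)*(n - 1)
(5) = (r + 1)*(r^2 + 2*r - 8) = (r - 2)*(r + 1)*(r + 4)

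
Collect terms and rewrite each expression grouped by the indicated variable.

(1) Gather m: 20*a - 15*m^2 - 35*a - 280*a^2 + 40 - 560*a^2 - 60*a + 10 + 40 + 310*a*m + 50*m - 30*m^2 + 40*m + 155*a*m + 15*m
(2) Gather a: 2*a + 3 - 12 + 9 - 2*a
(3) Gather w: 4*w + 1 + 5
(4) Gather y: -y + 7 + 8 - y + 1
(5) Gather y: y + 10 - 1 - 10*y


(1) = -840*a^2 - 75*a - 45*m^2 + m*(465*a + 105) + 90
(2) = 0
(3) = 4*w + 6
(4) = 16 - 2*y
(5) = 9 - 9*y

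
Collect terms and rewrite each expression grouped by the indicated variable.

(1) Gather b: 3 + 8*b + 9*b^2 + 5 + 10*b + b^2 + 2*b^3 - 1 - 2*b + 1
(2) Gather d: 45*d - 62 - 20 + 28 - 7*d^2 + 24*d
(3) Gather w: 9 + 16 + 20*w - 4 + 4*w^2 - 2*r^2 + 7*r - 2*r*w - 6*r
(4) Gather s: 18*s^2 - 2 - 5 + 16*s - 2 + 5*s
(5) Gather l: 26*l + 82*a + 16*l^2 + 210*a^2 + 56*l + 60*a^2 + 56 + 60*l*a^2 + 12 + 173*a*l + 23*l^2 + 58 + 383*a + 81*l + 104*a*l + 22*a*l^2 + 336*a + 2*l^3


(1) = 2*b^3 + 10*b^2 + 16*b + 8
(2) = -7*d^2 + 69*d - 54
(3) = -2*r^2 + r + 4*w^2 + w*(20 - 2*r) + 21
(4) = 18*s^2 + 21*s - 9
(5) = 270*a^2 + 801*a + 2*l^3 + l^2*(22*a + 39) + l*(60*a^2 + 277*a + 163) + 126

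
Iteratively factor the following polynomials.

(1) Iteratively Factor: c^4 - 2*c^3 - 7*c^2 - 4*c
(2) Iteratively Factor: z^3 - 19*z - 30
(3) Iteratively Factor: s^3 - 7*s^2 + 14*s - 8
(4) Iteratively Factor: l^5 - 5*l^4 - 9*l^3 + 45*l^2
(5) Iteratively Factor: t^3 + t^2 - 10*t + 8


(1) = (c + 1)*(c^3 - 3*c^2 - 4*c) = c*(c + 1)*(c^2 - 3*c - 4) = c*(c - 4)*(c + 1)*(c + 1)
(2) = (z + 3)*(z^2 - 3*z - 10) = (z + 2)*(z + 3)*(z - 5)
(3) = (s - 1)*(s^2 - 6*s + 8) = (s - 2)*(s - 1)*(s - 4)
(4) = (l)*(l^4 - 5*l^3 - 9*l^2 + 45*l) = l^2*(l^3 - 5*l^2 - 9*l + 45) = l^2*(l - 5)*(l^2 - 9) = l^2*(l - 5)*(l - 3)*(l + 3)
(5) = (t - 2)*(t^2 + 3*t - 4) = (t - 2)*(t - 1)*(t + 4)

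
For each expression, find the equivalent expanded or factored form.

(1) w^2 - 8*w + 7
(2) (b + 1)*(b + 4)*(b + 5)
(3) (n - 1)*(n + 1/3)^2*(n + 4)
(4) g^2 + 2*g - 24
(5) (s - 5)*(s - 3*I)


(1) = (w - 7)*(w - 1)
(2) = b^3 + 10*b^2 + 29*b + 20
(3) = n^4 + 11*n^3/3 - 17*n^2/9 - 7*n/3 - 4/9
(4) = (g - 4)*(g + 6)
(5) = s^2 - 5*s - 3*I*s + 15*I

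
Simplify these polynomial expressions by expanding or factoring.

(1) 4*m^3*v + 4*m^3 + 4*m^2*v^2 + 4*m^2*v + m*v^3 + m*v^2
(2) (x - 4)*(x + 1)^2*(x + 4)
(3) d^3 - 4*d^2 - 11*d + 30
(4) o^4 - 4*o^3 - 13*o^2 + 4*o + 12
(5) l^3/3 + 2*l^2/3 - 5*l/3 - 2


(1) = (2*m + v)^2*(m*v + m)
(2) = x^4 + 2*x^3 - 15*x^2 - 32*x - 16
(3) = (d - 5)*(d - 2)*(d + 3)
(4) = (o - 6)*(o - 1)*(o + 1)*(o + 2)
(5) = (l/3 + 1)*(l - 2)*(l + 1)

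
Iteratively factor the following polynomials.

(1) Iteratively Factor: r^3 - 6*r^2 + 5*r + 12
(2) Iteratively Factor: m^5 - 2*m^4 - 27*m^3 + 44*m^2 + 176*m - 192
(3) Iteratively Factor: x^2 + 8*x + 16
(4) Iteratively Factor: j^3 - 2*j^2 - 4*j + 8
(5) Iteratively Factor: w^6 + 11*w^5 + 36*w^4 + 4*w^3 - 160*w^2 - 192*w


(1) = (r + 1)*(r^2 - 7*r + 12) = (r - 4)*(r + 1)*(r - 3)
(2) = (m + 3)*(m^4 - 5*m^3 - 12*m^2 + 80*m - 64) = (m - 4)*(m + 3)*(m^3 - m^2 - 16*m + 16) = (m - 4)*(m + 3)*(m + 4)*(m^2 - 5*m + 4) = (m - 4)^2*(m + 3)*(m + 4)*(m - 1)
(3) = (x + 4)*(x + 4)
(4) = (j + 2)*(j^2 - 4*j + 4) = (j - 2)*(j + 2)*(j - 2)
(5) = (w + 4)*(w^5 + 7*w^4 + 8*w^3 - 28*w^2 - 48*w) = (w + 2)*(w + 4)*(w^4 + 5*w^3 - 2*w^2 - 24*w) = (w - 2)*(w + 2)*(w + 4)*(w^3 + 7*w^2 + 12*w) = w*(w - 2)*(w + 2)*(w + 4)*(w^2 + 7*w + 12) = w*(w - 2)*(w + 2)*(w + 4)^2*(w + 3)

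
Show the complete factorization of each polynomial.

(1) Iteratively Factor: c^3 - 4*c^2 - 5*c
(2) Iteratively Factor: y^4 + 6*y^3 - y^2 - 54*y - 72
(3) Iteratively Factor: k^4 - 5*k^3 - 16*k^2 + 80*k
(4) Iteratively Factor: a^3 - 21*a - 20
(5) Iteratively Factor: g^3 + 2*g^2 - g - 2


(1) = (c - 5)*(c^2 + c) = c*(c - 5)*(c + 1)
(2) = (y + 2)*(y^3 + 4*y^2 - 9*y - 36) = (y - 3)*(y + 2)*(y^2 + 7*y + 12) = (y - 3)*(y + 2)*(y + 4)*(y + 3)
(3) = (k)*(k^3 - 5*k^2 - 16*k + 80) = k*(k - 4)*(k^2 - k - 20) = k*(k - 4)*(k + 4)*(k - 5)
(4) = (a + 4)*(a^2 - 4*a - 5) = (a - 5)*(a + 4)*(a + 1)
(5) = (g - 1)*(g^2 + 3*g + 2) = (g - 1)*(g + 2)*(g + 1)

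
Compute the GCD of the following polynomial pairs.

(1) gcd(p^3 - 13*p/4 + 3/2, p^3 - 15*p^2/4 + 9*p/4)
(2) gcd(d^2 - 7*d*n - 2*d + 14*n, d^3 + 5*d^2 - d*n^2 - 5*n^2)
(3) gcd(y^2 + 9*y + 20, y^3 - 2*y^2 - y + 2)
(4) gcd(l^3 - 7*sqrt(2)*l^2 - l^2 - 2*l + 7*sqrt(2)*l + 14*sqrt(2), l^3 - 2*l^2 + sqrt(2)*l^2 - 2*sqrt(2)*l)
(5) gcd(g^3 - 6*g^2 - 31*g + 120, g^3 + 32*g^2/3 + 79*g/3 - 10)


(1) = gcd((p - 3/2)*(p - 1/2)*(p + 2), p*(p - 3)*(p - 3/4)) = 1
(2) = 1
(3) = gcd((y + 4)*(y + 5), (y - 2)*(y - 1)*(y + 1)) = 1
(4) = l - 2
(5) = g + 5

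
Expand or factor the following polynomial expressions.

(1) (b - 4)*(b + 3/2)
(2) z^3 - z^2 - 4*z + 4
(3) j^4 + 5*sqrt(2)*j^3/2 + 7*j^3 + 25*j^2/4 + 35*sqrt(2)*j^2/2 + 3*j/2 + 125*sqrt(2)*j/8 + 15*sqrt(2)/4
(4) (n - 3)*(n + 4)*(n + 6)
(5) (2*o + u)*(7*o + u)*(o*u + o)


(1) = b^2 - 5*b/2 - 6
(2) = (z - 2)*(z - 1)*(z + 2)
(3) = (j + 1/2)^2*(j + 6)*(j + 5*sqrt(2)/2)
(4) = n^3 + 7*n^2 - 6*n - 72
(5) = 14*o^3*u + 14*o^3 + 9*o^2*u^2 + 9*o^2*u + o*u^3 + o*u^2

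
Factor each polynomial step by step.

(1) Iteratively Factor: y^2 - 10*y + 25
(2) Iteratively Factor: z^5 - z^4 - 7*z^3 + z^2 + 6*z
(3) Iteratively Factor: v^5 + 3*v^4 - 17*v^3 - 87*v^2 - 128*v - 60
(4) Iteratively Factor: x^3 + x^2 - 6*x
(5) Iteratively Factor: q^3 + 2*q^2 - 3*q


(1) = (y - 5)*(y - 5)
(2) = (z + 2)*(z^4 - 3*z^3 - z^2 + 3*z) = (z + 1)*(z + 2)*(z^3 - 4*z^2 + 3*z) = (z - 1)*(z + 1)*(z + 2)*(z^2 - 3*z) = z*(z - 1)*(z + 1)*(z + 2)*(z - 3)
(3) = (v + 3)*(v^4 - 17*v^2 - 36*v - 20) = (v + 2)*(v + 3)*(v^3 - 2*v^2 - 13*v - 10) = (v + 2)^2*(v + 3)*(v^2 - 4*v - 5) = (v + 1)*(v + 2)^2*(v + 3)*(v - 5)
(4) = (x)*(x^2 + x - 6) = x*(x + 3)*(x - 2)
(5) = (q)*(q^2 + 2*q - 3) = q*(q - 1)*(q + 3)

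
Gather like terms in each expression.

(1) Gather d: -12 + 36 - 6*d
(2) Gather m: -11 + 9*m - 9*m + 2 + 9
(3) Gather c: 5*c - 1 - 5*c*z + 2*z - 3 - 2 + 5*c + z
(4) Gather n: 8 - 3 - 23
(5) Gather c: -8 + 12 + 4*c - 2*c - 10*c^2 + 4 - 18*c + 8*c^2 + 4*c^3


(1) = 24 - 6*d
(2) = 0
(3) = c*(10 - 5*z) + 3*z - 6
(4) = -18
(5) = 4*c^3 - 2*c^2 - 16*c + 8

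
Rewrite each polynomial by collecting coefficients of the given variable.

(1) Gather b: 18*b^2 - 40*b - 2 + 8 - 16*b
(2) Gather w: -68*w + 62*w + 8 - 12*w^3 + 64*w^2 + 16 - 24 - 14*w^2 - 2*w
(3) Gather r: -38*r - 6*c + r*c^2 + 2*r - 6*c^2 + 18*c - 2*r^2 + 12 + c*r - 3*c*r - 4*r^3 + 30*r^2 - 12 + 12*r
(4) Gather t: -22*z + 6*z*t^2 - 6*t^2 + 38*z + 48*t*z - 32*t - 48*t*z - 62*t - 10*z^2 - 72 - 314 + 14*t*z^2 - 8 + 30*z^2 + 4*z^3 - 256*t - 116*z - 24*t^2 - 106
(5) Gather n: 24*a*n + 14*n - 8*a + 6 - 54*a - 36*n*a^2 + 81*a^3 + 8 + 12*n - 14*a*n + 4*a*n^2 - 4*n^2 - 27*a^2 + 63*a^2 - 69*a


(1) = 18*b^2 - 56*b + 6
(2) = -12*w^3 + 50*w^2 - 8*w
(3) = -6*c^2 + 12*c - 4*r^3 + 28*r^2 + r*(c^2 - 2*c - 24)
(4) = t^2*(6*z - 30) + t*(14*z^2 - 350) + 4*z^3 + 20*z^2 - 100*z - 500
(5) = 81*a^3 + 36*a^2 - 131*a + n^2*(4*a - 4) + n*(-36*a^2 + 10*a + 26) + 14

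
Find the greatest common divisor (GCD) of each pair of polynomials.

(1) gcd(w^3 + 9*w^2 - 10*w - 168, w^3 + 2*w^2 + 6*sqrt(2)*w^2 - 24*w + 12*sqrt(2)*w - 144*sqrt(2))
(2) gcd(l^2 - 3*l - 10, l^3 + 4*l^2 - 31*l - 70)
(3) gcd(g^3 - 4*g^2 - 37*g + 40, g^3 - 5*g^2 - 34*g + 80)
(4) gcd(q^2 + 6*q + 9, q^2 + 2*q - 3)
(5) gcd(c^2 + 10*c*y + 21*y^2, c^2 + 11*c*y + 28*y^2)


(1) = w^2 + 2*w - 24
(2) = l^2 - 3*l - 10
(3) = gcd((g - 8)*(g - 1)*(g + 5), (g - 8)*(g - 2)*(g + 5)) = g^2 - 3*g - 40
(4) = gcd((q + 3)^2, (q - 1)*(q + 3)) = q + 3
(5) = gcd((c + 3*y)*(c + 7*y), (c + 4*y)*(c + 7*y)) = c + 7*y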